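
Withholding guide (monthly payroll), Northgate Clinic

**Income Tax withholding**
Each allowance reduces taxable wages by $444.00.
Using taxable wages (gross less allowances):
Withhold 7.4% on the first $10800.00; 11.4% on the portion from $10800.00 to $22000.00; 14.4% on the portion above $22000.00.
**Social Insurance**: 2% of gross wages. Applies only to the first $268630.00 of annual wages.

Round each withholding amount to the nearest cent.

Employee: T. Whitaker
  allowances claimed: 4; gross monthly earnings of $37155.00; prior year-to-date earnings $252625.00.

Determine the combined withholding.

Income Tax: taxable = $37155.00 − 4×$444.00 = $35379.00
  $2076.00 + 14.4% × ($35379.00 − $22000.00) = $2076.00 + 14.4% × $13379.00 = $4002.58
Social Insurance: cap $268630.00 − YTD $252625.00 = $16005.00 subject; 2% × $16005.00 = $320.10
Total: $4002.58 + $320.10 = $4322.68

$4322.68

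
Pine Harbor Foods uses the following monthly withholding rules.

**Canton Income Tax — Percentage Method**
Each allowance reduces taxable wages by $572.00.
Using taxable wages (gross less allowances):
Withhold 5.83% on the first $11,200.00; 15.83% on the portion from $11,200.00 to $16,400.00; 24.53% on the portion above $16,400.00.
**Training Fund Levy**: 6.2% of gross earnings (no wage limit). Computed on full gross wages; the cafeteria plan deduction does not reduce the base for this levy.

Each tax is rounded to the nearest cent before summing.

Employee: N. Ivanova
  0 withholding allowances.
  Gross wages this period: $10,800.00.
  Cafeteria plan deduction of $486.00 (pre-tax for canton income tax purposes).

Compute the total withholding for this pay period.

Canton Income Tax: taxable = $10,800.00 − $486.00 = $10,314.00
  5.83% × $10,314.00 = $601.31
Training Fund Levy: 6.2% × $10,800.00 = $669.60
Total: $601.31 + $669.60 = $1,270.91

$1,270.91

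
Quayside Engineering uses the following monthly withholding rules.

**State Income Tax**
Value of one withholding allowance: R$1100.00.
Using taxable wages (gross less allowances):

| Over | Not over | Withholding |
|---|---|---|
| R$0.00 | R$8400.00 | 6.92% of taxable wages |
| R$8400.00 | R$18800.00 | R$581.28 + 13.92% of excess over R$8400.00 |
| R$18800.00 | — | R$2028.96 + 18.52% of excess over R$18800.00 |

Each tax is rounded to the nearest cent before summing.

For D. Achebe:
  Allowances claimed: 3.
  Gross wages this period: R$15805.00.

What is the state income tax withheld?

State Income Tax: taxable = R$15805.00 − 3×R$1100.00 = R$12505.00
  R$581.28 + 13.92% × (R$12505.00 − R$8400.00) = R$581.28 + 13.92% × R$4105.00 = R$1152.70

R$1152.70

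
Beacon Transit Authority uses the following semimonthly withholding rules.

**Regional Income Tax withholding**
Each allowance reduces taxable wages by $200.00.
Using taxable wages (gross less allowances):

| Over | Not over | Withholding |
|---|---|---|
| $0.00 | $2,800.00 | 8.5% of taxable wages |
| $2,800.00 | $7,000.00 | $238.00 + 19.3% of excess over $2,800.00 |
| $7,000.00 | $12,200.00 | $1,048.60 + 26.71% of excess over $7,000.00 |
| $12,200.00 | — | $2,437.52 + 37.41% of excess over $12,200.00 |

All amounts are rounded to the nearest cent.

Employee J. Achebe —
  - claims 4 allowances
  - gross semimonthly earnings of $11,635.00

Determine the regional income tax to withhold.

$2,072.93

Regional Income Tax: taxable = $11,635.00 − 4×$200.00 = $10,835.00
  $1,048.60 + 26.71% × ($10,835.00 − $7,000.00) = $1,048.60 + 26.71% × $3,835.00 = $2,072.93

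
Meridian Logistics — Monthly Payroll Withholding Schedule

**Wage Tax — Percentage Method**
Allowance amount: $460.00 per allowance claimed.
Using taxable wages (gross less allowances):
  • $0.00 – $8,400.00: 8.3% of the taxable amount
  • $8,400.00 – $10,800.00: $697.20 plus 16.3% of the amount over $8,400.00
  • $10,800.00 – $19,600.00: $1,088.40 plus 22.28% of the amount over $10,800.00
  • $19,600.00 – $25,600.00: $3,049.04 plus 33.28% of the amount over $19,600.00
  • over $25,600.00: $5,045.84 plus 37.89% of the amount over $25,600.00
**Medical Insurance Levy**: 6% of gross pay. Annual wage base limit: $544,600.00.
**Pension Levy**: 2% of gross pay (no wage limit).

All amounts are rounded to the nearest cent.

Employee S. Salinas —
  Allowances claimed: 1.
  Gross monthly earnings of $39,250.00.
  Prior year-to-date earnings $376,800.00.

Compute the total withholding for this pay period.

$13,183.53

Wage Tax: taxable = $39,250.00 − 1×$460.00 = $38,790.00
  $5,045.84 + 37.89% × ($38,790.00 − $25,600.00) = $5,045.84 + 37.89% × $13,190.00 = $10,043.53
Medical Insurance Levy: 6% × $39,250.00 = $2,355.00
Pension Levy: 2% × $39,250.00 = $785.00
Total: $10,043.53 + $2,355.00 + $785.00 = $13,183.53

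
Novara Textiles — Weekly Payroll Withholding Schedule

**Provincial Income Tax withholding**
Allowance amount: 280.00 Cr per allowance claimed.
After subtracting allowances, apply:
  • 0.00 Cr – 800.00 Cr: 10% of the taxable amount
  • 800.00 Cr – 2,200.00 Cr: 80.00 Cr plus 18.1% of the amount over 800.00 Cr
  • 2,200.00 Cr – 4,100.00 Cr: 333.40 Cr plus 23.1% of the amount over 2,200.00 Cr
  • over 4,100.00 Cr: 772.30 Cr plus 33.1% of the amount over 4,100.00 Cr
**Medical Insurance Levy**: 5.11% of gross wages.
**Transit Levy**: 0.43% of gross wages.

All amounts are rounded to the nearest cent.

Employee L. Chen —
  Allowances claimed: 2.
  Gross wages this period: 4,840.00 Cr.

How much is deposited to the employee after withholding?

3,739.99 Cr

Provincial Income Tax: taxable = 4,840.00 Cr − 2×280.00 Cr = 4,280.00 Cr
  772.30 Cr + 33.1% × (4,280.00 Cr − 4,100.00 Cr) = 772.30 Cr + 33.1% × 180.00 Cr = 831.88 Cr
Medical Insurance Levy: 5.11% × 4,840.00 Cr = 247.32 Cr
Transit Levy: 0.43% × 4,840.00 Cr = 20.81 Cr
Total withheld: 831.88 Cr + 247.32 Cr + 20.81 Cr = 1,100.01 Cr
Net pay: 4,840.00 Cr − 1,100.01 Cr = 3,739.99 Cr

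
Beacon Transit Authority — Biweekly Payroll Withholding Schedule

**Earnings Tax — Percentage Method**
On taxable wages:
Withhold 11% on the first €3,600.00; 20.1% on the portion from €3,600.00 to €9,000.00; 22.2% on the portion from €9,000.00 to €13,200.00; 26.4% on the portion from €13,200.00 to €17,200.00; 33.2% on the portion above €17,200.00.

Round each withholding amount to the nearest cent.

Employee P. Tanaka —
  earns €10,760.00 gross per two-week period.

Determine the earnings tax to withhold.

Earnings Tax: taxable = €10,760.00
  €1,481.40 + 22.2% × (€10,760.00 − €9,000.00) = €1,481.40 + 22.2% × €1,760.00 = €1,872.12

€1,872.12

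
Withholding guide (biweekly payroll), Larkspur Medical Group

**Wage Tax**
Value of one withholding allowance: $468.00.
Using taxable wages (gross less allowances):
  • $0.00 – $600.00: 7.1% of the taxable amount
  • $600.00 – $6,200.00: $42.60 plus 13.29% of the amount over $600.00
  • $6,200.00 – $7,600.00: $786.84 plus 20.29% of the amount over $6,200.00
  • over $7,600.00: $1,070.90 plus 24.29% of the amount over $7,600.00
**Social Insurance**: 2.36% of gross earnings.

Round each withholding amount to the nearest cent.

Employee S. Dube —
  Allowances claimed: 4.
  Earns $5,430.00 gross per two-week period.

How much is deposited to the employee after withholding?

$4,866.13

Wage Tax: taxable = $5,430.00 − 4×$468.00 = $3,558.00
  $42.60 + 13.29% × ($3,558.00 − $600.00) = $42.60 + 13.29% × $2,958.00 = $435.72
Social Insurance: 2.36% × $5,430.00 = $128.15
Total withheld: $435.72 + $128.15 = $563.87
Net pay: $5,430.00 − $563.87 = $4,866.13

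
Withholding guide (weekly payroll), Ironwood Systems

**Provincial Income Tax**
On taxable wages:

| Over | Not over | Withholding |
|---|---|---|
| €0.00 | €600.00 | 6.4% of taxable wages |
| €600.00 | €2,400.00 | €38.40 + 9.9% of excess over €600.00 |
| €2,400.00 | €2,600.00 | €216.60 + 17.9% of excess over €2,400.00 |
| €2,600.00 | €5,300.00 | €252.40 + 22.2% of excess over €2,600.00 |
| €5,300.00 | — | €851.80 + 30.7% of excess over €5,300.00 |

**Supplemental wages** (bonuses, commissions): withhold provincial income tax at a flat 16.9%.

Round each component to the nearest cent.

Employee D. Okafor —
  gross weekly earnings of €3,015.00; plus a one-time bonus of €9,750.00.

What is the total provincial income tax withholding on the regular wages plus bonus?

€1,992.28

Provincial Income Tax: taxable = €3,015.00
  €252.40 + 22.2% × (€3,015.00 − €2,600.00) = €252.40 + 22.2% × €415.00 = €344.53
Supplemental (16.9% flat on bonus): 16.9% × €9,750.00 = €1,647.75
Total provincial income tax: €344.53 + €1,647.75 = €1,992.28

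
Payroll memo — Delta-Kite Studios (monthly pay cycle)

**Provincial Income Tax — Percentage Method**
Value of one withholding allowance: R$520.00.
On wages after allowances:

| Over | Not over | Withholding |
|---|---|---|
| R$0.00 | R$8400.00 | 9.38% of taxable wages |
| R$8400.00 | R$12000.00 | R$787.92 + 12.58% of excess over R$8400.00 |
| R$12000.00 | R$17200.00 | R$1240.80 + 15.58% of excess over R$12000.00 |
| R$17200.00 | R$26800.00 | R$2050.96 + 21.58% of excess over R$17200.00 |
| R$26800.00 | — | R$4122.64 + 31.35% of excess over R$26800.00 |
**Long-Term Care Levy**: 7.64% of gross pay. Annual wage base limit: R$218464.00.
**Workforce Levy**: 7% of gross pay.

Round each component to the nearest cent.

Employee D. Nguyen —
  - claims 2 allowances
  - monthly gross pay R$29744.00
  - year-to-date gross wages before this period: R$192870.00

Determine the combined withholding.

Provincial Income Tax: taxable = R$29744.00 − 2×R$520.00 = R$28704.00
  R$4122.64 + 31.35% × (R$28704.00 − R$26800.00) = R$4122.64 + 31.35% × R$1904.00 = R$4719.54
Long-Term Care Levy: cap R$218464.00 − YTD R$192870.00 = R$25594.00 subject; 7.64% × R$25594.00 = R$1955.38
Workforce Levy: 7% × R$29744.00 = R$2082.08
Total: R$4719.54 + R$1955.38 + R$2082.08 = R$8757.00

R$8757.00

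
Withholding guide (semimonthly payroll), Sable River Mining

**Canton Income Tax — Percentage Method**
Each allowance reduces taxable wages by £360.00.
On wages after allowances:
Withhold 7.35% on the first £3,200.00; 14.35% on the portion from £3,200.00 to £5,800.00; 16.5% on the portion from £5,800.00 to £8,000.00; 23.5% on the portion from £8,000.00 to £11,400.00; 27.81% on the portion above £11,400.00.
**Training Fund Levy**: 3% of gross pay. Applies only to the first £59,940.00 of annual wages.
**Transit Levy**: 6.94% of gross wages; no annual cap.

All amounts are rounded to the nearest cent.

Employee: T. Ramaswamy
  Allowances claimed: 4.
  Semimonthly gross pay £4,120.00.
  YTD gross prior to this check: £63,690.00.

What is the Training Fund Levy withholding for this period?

£0.00

Training Fund Levy: YTD £63,690.00 ≥ cap £59,940.00 → £0.00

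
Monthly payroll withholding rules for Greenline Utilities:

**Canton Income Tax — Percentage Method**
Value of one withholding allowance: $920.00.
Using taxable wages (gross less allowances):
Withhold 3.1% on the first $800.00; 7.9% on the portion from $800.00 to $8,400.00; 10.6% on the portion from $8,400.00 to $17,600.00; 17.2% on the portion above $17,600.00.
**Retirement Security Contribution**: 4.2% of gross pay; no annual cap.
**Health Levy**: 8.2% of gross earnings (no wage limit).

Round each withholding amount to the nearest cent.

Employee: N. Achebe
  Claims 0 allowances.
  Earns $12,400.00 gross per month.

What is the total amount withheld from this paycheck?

Canton Income Tax: taxable = $12,400.00
  $625.20 + 10.6% × ($12,400.00 − $8,400.00) = $625.20 + 10.6% × $4,000.00 = $1,049.20
Retirement Security Contribution: 4.2% × $12,400.00 = $520.80
Health Levy: 8.2% × $12,400.00 = $1,016.80
Total: $1,049.20 + $520.80 + $1,016.80 = $2,586.80

$2,586.80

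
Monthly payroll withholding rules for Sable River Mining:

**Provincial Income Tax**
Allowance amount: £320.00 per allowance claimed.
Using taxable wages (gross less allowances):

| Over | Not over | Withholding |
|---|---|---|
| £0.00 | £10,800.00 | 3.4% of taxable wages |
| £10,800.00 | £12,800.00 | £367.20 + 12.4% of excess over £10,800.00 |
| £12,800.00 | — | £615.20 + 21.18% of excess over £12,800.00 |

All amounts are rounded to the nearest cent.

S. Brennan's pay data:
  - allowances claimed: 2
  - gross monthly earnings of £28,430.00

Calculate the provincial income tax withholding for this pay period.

Provincial Income Tax: taxable = £28,430.00 − 2×£320.00 = £27,790.00
  £615.20 + 21.18% × (£27,790.00 − £12,800.00) = £615.20 + 21.18% × £14,990.00 = £3,790.08

£3,790.08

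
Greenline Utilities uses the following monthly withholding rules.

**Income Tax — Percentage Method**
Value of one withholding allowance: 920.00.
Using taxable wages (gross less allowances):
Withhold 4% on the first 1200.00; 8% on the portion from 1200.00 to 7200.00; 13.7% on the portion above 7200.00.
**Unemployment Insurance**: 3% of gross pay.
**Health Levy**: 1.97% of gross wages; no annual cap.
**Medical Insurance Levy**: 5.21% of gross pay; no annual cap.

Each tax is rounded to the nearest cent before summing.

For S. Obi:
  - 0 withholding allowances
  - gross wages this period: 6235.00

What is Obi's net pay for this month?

Income Tax: taxable = 6235.00
  48.00 + 8% × (6235.00 − 1200.00) = 48.00 + 8% × 5035.00 = 450.80
Unemployment Insurance: 3% × 6235.00 = 187.05
Health Levy: 1.97% × 6235.00 = 122.83
Medical Insurance Levy: 5.21% × 6235.00 = 324.84
Total withheld: 450.80 + 187.05 + 122.83 + 324.84 = 1085.52
Net pay: 6235.00 − 1085.52 = 5149.48

5149.48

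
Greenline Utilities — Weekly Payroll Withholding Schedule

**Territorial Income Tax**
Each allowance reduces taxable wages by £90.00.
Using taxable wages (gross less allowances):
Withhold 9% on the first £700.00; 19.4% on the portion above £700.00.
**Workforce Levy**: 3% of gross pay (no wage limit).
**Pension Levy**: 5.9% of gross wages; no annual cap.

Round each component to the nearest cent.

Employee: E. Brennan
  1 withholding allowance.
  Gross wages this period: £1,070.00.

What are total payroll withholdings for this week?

£212.55

Territorial Income Tax: taxable = £1,070.00 − 1×£90.00 = £980.00
  £63.00 + 19.4% × (£980.00 − £700.00) = £63.00 + 19.4% × £280.00 = £117.32
Workforce Levy: 3% × £1,070.00 = £32.10
Pension Levy: 5.9% × £1,070.00 = £63.13
Total: £117.32 + £32.10 + £63.13 = £212.55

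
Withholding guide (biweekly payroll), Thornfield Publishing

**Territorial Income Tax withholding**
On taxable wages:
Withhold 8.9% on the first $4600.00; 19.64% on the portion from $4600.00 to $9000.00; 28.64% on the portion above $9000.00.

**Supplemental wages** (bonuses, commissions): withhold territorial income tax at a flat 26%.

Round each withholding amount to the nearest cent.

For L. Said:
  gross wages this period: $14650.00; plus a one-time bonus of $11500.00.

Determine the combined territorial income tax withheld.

$5881.72

Territorial Income Tax: taxable = $14650.00
  $1273.56 + 28.64% × ($14650.00 − $9000.00) = $1273.56 + 28.64% × $5650.00 = $2891.72
Supplemental (26% flat on bonus): 26% × $11500.00 = $2990.00
Total territorial income tax: $2891.72 + $2990.00 = $5881.72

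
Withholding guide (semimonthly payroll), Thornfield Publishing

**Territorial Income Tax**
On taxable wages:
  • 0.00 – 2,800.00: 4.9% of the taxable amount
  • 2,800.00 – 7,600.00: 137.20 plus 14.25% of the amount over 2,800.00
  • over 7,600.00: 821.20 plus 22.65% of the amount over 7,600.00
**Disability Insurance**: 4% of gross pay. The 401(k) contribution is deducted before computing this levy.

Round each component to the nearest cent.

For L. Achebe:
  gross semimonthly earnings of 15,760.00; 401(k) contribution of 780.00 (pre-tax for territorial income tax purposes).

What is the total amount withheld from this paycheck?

Territorial Income Tax: taxable = 15,760.00 − 780.00 = 14,980.00
  821.20 + 22.65% × (14,980.00 − 7,600.00) = 821.20 + 22.65% × 7,380.00 = 2,492.77
Disability Insurance: 4% × 14,980.00 = 599.20
Total: 2,492.77 + 599.20 = 3,091.97

3,091.97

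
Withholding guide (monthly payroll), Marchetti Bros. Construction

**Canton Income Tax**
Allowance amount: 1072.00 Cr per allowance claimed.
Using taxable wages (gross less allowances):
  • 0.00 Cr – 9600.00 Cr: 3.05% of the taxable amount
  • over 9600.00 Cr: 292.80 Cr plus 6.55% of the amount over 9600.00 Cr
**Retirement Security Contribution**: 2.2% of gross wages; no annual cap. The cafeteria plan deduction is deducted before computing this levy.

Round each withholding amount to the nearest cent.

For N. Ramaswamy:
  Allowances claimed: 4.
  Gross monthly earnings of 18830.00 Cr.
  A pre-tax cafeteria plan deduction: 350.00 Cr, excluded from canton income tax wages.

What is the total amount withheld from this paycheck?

1000.14 Cr

Canton Income Tax: taxable = 18830.00 Cr − 350.00 Cr − 4×1072.00 Cr = 14192.00 Cr
  292.80 Cr + 6.55% × (14192.00 Cr − 9600.00 Cr) = 292.80 Cr + 6.55% × 4592.00 Cr = 593.58 Cr
Retirement Security Contribution: 2.2% × 18480.00 Cr = 406.56 Cr
Total: 593.58 Cr + 406.56 Cr = 1000.14 Cr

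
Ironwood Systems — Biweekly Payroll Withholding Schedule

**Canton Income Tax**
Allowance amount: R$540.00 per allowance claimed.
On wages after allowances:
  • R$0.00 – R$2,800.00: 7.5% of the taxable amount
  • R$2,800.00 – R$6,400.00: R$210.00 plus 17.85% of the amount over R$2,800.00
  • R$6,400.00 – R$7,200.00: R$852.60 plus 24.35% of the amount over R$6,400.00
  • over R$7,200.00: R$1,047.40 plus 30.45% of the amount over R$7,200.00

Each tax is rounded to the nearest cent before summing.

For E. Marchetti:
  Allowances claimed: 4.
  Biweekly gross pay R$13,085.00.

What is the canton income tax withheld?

R$2,181.66

Canton Income Tax: taxable = R$13,085.00 − 4×R$540.00 = R$10,925.00
  R$1,047.40 + 30.45% × (R$10,925.00 − R$7,200.00) = R$1,047.40 + 30.45% × R$3,725.00 = R$2,181.66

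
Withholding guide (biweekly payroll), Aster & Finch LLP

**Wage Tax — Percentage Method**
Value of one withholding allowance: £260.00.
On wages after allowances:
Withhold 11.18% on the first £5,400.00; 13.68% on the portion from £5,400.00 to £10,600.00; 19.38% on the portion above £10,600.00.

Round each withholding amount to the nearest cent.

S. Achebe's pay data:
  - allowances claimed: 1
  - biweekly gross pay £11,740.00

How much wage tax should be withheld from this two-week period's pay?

Wage Tax: taxable = £11,740.00 − 1×£260.00 = £11,480.00
  £1,315.08 + 19.38% × (£11,480.00 − £10,600.00) = £1,315.08 + 19.38% × £880.00 = £1,485.62

£1,485.62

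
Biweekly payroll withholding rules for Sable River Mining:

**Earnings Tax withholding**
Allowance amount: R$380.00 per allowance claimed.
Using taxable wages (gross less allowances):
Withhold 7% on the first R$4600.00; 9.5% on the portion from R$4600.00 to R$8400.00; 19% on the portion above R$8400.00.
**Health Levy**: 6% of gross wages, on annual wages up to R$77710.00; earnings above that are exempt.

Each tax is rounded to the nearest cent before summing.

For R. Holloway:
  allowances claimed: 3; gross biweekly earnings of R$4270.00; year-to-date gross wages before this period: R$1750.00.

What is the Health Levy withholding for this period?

R$256.20

Health Levy: 6% × R$4270.00 = R$256.20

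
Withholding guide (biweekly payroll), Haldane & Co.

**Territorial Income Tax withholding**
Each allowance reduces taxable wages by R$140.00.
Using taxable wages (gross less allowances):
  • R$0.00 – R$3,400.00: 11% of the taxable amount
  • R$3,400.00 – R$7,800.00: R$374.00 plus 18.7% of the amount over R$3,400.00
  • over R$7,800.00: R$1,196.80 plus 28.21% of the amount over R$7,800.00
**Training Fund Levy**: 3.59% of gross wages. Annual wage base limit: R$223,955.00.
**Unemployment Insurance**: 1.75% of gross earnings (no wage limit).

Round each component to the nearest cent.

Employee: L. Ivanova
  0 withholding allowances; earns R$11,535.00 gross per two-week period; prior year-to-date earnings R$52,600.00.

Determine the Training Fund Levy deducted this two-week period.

Training Fund Levy: 3.59% × R$11,535.00 = R$414.11

R$414.11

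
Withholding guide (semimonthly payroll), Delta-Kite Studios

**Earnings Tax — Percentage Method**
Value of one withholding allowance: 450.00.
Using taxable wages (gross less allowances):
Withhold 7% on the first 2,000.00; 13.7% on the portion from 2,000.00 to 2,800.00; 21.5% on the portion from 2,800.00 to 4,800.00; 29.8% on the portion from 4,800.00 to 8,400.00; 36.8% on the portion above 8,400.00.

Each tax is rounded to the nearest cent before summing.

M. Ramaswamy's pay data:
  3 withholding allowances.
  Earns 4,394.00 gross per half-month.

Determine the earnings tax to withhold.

302.06

Earnings Tax: taxable = 4,394.00 − 3×450.00 = 3,044.00
  249.60 + 21.5% × (3,044.00 − 2,800.00) = 249.60 + 21.5% × 244.00 = 302.06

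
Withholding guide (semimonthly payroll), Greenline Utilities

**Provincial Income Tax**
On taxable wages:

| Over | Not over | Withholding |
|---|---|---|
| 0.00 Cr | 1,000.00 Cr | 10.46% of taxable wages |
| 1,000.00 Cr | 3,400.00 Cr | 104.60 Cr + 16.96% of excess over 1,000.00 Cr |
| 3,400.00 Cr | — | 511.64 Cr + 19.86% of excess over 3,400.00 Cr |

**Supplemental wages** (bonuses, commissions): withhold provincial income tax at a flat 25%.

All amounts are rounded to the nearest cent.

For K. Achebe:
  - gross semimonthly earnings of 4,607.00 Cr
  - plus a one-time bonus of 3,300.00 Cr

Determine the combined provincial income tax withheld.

Provincial Income Tax: taxable = 4,607.00 Cr
  511.64 Cr + 19.86% × (4,607.00 Cr − 3,400.00 Cr) = 511.64 Cr + 19.86% × 1,207.00 Cr = 751.35 Cr
Supplemental (25% flat on bonus): 25% × 3,300.00 Cr = 825.00 Cr
Total provincial income tax: 751.35 Cr + 825.00 Cr = 1,576.35 Cr

1,576.35 Cr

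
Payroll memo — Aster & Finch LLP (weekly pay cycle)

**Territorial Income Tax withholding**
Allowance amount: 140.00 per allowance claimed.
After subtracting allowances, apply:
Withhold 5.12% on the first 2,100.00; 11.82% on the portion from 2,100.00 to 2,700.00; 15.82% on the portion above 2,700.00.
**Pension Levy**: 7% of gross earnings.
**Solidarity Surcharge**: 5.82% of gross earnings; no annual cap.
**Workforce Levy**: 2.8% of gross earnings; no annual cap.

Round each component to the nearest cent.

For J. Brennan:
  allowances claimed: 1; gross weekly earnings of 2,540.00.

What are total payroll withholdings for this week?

539.73

Territorial Income Tax: taxable = 2,540.00 − 1×140.00 = 2,400.00
  107.52 + 11.82% × (2,400.00 − 2,100.00) = 107.52 + 11.82% × 300.00 = 142.98
Pension Levy: 7% × 2,540.00 = 177.80
Solidarity Surcharge: 5.82% × 2,540.00 = 147.83
Workforce Levy: 2.8% × 2,540.00 = 71.12
Total: 142.98 + 177.80 + 147.83 + 71.12 = 539.73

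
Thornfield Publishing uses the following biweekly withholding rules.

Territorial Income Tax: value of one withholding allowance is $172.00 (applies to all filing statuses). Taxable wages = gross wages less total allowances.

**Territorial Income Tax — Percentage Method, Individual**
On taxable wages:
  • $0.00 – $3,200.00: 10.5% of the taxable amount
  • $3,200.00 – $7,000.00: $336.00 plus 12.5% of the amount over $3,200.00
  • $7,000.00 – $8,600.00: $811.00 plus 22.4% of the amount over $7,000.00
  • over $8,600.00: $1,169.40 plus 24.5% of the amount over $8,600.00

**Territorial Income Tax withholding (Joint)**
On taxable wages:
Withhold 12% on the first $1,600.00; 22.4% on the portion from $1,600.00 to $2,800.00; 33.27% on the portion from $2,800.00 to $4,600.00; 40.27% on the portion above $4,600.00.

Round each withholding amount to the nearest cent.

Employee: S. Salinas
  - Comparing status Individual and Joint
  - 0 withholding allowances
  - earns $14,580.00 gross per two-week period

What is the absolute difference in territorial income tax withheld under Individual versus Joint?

$2,444.11

Territorial Income Tax (Individual): taxable = $14,580.00
  $1,169.40 + 24.5% × ($14,580.00 − $8,600.00) = $1,169.40 + 24.5% × $5,980.00 = $2,634.50
Territorial Income Tax (Joint): taxable = $14,580.00
  $1,059.66 + 40.27% × ($14,580.00 − $4,600.00) = $1,059.66 + 40.27% × $9,980.00 = $5,078.61
Difference: |$2,634.50 − $5,078.61| = $2,444.11 (higher under Joint)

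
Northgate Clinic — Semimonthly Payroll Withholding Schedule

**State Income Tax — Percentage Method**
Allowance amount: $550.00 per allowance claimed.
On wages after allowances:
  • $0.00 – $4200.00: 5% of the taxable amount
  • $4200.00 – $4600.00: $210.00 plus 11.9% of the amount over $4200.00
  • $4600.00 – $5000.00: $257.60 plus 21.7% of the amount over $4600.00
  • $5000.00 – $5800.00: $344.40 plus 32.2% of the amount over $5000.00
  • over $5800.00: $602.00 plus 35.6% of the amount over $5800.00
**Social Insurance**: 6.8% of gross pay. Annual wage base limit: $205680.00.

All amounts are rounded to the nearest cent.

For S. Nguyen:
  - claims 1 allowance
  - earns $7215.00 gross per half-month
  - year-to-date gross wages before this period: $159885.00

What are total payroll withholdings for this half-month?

State Income Tax: taxable = $7215.00 − 1×$550.00 = $6665.00
  $602.00 + 35.6% × ($6665.00 − $5800.00) = $602.00 + 35.6% × $865.00 = $909.94
Social Insurance: 6.8% × $7215.00 = $490.62
Total: $909.94 + $490.62 = $1400.56

$1400.56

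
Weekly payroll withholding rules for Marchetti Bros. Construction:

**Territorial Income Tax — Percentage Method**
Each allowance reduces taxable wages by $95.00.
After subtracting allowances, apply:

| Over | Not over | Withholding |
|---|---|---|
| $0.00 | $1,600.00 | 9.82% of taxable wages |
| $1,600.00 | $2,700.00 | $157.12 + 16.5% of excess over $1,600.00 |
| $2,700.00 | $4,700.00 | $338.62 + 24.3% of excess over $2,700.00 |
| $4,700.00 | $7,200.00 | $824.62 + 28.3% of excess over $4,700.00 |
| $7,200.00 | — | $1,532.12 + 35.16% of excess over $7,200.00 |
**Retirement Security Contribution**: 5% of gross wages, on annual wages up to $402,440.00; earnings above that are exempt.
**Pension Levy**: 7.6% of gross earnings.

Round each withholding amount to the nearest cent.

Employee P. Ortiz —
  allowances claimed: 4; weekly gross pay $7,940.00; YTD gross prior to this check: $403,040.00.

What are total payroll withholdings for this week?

$2,262.14

Territorial Income Tax: taxable = $7,940.00 − 4×$95.00 = $7,560.00
  $1,532.12 + 35.16% × ($7,560.00 − $7,200.00) = $1,532.12 + 35.16% × $360.00 = $1,658.70
Retirement Security Contribution: YTD $403,040.00 ≥ cap $402,440.00 → $0.00
Pension Levy: 7.6% × $7,940.00 = $603.44
Total: $1,658.70 + $0.00 + $603.44 = $2,262.14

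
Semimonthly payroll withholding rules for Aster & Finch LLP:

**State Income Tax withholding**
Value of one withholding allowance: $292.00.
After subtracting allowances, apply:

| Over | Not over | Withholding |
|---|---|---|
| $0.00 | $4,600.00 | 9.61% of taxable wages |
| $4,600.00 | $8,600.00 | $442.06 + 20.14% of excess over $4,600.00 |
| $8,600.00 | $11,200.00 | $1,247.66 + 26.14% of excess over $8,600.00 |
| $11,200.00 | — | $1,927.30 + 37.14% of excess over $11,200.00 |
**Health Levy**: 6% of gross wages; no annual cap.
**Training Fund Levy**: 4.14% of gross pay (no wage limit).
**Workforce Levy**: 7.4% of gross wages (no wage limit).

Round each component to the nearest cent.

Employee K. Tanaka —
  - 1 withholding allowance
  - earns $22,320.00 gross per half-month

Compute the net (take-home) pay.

State Income Tax: taxable = $22,320.00 − 1×$292.00 = $22,028.00
  $1,927.30 + 37.14% × ($22,028.00 − $11,200.00) = $1,927.30 + 37.14% × $10,828.00 = $5,948.82
Health Levy: 6% × $22,320.00 = $1,339.20
Training Fund Levy: 4.14% × $22,320.00 = $924.05
Workforce Levy: 7.4% × $22,320.00 = $1,651.68
Total withheld: $5,948.82 + $1,339.20 + $924.05 + $1,651.68 = $9,863.75
Net pay: $22,320.00 − $9,863.75 = $12,456.25

$12,456.25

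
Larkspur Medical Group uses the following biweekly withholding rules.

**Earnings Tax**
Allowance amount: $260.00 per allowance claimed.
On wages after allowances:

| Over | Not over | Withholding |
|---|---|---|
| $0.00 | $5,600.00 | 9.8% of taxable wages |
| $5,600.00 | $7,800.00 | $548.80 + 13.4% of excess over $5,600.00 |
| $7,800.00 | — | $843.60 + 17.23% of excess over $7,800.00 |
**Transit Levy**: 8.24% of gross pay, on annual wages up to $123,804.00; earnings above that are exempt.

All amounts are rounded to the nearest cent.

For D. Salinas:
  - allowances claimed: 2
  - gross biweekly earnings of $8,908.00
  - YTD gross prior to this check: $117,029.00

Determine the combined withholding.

$1,503.17

Earnings Tax: taxable = $8,908.00 − 2×$260.00 = $8,388.00
  $843.60 + 17.23% × ($8,388.00 − $7,800.00) = $843.60 + 17.23% × $588.00 = $944.91
Transit Levy: cap $123,804.00 − YTD $117,029.00 = $6,775.00 subject; 8.24% × $6,775.00 = $558.26
Total: $944.91 + $558.26 = $1,503.17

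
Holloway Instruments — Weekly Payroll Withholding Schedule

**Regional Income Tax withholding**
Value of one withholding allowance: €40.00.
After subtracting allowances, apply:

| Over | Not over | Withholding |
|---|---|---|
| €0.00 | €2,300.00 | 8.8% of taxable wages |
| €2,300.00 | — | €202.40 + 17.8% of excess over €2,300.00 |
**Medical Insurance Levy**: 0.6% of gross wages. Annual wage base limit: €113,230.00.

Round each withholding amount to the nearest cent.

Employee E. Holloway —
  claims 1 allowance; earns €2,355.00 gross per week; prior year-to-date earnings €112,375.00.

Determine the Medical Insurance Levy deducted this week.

Medical Insurance Levy: cap €113,230.00 − YTD €112,375.00 = €855.00 subject; 0.6% × €855.00 = €5.13

€5.13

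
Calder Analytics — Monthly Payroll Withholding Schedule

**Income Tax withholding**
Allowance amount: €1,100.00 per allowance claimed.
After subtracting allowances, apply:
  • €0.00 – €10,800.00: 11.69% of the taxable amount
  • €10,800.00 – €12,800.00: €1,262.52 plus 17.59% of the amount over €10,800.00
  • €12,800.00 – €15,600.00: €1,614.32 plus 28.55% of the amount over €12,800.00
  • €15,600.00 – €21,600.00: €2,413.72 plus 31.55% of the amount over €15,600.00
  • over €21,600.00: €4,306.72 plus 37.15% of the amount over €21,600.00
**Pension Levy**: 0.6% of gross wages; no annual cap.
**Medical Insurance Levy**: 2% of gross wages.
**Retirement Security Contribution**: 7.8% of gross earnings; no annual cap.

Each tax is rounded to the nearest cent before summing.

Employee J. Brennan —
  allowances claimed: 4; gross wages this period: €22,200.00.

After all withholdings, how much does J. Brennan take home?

Income Tax: taxable = €22,200.00 − 4×€1,100.00 = €17,800.00
  €2,413.72 + 31.55% × (€17,800.00 − €15,600.00) = €2,413.72 + 31.55% × €2,200.00 = €3,107.82
Pension Levy: 0.6% × €22,200.00 = €133.20
Medical Insurance Levy: 2% × €22,200.00 = €444.00
Retirement Security Contribution: 7.8% × €22,200.00 = €1,731.60
Total withheld: €3,107.82 + €133.20 + €444.00 + €1,731.60 = €5,416.62
Net pay: €22,200.00 − €5,416.62 = €16,783.38

€16,783.38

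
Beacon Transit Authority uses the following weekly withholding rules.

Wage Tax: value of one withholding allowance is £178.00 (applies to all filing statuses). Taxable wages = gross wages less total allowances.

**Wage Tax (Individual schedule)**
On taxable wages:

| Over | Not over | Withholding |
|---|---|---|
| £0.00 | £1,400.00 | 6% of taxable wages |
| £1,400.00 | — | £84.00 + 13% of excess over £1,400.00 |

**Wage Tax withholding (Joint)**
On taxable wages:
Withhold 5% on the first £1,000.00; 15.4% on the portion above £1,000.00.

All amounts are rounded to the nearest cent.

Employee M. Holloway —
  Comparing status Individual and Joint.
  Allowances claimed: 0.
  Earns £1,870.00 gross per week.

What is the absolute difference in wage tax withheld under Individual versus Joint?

Wage Tax (Individual): taxable = £1,870.00
  £84.00 + 13% × (£1,870.00 − £1,400.00) = £84.00 + 13% × £470.00 = £145.10
Wage Tax (Joint): taxable = £1,870.00
  £50.00 + 15.4% × (£1,870.00 − £1,000.00) = £50.00 + 15.4% × £870.00 = £183.98
Difference: |£145.10 − £183.98| = £38.88 (higher under Joint)

£38.88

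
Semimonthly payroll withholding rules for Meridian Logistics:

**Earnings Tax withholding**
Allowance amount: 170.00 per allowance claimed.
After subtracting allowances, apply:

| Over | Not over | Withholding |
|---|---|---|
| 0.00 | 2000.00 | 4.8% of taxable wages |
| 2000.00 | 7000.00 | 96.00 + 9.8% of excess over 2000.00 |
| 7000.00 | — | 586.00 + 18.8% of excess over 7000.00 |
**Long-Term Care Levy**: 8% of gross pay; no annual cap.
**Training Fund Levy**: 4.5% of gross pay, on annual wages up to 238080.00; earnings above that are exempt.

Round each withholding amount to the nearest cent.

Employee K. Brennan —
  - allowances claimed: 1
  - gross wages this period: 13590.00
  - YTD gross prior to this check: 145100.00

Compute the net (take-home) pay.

10098.29

Earnings Tax: taxable = 13590.00 − 1×170.00 = 13420.00
  586.00 + 18.8% × (13420.00 − 7000.00) = 586.00 + 18.8% × 6420.00 = 1792.96
Long-Term Care Levy: 8% × 13590.00 = 1087.20
Training Fund Levy: 4.5% × 13590.00 = 611.55
Total withheld: 1792.96 + 1087.20 + 611.55 = 3491.71
Net pay: 13590.00 − 3491.71 = 10098.29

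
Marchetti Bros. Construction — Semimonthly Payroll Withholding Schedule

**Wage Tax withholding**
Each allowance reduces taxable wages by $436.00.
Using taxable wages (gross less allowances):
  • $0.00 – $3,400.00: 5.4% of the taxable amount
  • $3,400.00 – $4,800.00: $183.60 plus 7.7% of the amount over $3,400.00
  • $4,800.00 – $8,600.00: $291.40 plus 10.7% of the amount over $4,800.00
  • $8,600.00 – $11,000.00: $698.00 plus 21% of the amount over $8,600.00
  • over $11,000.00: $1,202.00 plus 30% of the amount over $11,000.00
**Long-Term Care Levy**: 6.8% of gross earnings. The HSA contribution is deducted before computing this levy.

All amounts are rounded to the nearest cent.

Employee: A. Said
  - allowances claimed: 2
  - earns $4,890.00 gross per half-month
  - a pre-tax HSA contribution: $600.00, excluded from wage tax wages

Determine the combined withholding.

$476.71

Wage Tax: taxable = $4,890.00 − $600.00 − 2×$436.00 = $3,418.00
  $183.60 + 7.7% × ($3,418.00 − $3,400.00) = $183.60 + 7.7% × $18.00 = $184.99
Long-Term Care Levy: 6.8% × $4,290.00 = $291.72
Total: $184.99 + $291.72 = $476.71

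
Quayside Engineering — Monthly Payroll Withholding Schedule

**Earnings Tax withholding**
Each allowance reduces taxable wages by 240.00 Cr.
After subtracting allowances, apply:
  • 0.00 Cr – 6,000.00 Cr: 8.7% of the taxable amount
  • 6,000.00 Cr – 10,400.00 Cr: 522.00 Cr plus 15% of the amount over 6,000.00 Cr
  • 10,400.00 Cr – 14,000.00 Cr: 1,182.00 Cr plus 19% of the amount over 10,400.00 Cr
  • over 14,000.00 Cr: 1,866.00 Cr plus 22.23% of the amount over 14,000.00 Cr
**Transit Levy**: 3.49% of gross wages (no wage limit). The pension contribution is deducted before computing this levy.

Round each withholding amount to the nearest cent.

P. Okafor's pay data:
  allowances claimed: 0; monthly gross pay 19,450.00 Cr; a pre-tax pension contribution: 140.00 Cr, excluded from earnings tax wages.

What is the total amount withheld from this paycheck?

3,720.33 Cr

Earnings Tax: taxable = 19,450.00 Cr − 140.00 Cr = 19,310.00 Cr
  1,866.00 Cr + 22.23% × (19,310.00 Cr − 14,000.00 Cr) = 1,866.00 Cr + 22.23% × 5,310.00 Cr = 3,046.41 Cr
Transit Levy: 3.49% × 19,310.00 Cr = 673.92 Cr
Total: 3,046.41 Cr + 673.92 Cr = 3,720.33 Cr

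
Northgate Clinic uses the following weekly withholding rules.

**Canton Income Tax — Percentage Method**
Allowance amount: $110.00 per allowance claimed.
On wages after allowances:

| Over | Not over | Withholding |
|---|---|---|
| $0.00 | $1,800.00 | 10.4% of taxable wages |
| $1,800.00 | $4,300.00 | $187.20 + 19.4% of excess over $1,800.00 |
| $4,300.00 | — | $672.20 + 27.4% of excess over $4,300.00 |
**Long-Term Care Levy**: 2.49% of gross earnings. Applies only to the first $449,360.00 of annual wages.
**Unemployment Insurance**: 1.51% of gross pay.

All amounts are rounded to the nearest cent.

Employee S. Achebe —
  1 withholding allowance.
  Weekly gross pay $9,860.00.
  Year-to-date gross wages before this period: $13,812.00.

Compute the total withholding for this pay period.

Canton Income Tax: taxable = $9,860.00 − 1×$110.00 = $9,750.00
  $672.20 + 27.4% × ($9,750.00 − $4,300.00) = $672.20 + 27.4% × $5,450.00 = $2,165.50
Long-Term Care Levy: 2.49% × $9,860.00 = $245.51
Unemployment Insurance: 1.51% × $9,860.00 = $148.89
Total: $2,165.50 + $245.51 + $148.89 = $2,559.90

$2,559.90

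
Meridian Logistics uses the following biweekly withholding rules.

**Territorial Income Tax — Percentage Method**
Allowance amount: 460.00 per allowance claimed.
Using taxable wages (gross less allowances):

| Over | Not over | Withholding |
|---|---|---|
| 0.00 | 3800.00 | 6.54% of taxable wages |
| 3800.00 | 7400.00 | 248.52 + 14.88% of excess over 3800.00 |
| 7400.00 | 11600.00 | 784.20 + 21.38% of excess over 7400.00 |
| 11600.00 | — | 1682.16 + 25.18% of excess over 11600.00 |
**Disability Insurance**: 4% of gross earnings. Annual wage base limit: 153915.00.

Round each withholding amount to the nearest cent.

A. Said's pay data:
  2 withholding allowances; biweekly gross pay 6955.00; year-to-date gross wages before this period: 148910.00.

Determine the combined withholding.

781.29

Territorial Income Tax: taxable = 6955.00 − 2×460.00 = 6035.00
  248.52 + 14.88% × (6035.00 − 3800.00) = 248.52 + 14.88% × 2235.00 = 581.09
Disability Insurance: cap 153915.00 − YTD 148910.00 = 5005.00 subject; 4% × 5005.00 = 200.20
Total: 581.09 + 200.20 = 781.29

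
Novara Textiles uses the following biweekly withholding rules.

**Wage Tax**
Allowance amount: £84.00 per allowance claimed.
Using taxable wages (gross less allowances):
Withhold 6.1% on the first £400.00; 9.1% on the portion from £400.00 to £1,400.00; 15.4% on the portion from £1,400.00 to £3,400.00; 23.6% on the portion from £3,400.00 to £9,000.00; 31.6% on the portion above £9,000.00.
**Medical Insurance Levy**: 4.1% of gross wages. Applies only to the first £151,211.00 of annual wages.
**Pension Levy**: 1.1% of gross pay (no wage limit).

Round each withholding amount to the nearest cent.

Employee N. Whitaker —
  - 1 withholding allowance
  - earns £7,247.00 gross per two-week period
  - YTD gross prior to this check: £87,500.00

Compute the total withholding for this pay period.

Wage Tax: taxable = £7,247.00 − 1×£84.00 = £7,163.00
  £423.40 + 23.6% × (£7,163.00 − £3,400.00) = £423.40 + 23.6% × £3,763.00 = £1,311.47
Medical Insurance Levy: 4.1% × £7,247.00 = £297.13
Pension Levy: 1.1% × £7,247.00 = £79.72
Total: £1,311.47 + £297.13 + £79.72 = £1,688.32

£1,688.32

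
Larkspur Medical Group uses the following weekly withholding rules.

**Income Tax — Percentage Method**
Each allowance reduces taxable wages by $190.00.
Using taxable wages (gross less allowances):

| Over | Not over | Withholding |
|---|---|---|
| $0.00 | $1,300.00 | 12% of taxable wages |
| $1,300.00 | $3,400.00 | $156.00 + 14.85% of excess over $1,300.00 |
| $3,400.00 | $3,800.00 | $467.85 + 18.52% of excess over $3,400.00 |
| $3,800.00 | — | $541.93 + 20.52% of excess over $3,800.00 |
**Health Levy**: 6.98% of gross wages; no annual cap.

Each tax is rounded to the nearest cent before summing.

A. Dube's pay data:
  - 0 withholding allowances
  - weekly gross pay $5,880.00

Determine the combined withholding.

Income Tax: taxable = $5,880.00
  $541.93 + 20.52% × ($5,880.00 − $3,800.00) = $541.93 + 20.52% × $2,080.00 = $968.75
Health Levy: 6.98% × $5,880.00 = $410.42
Total: $968.75 + $410.42 = $1,379.17

$1,379.17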